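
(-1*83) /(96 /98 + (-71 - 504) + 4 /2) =4067 /28029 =0.15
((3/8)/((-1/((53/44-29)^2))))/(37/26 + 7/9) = -525000879/3988160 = -131.64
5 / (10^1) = 0.50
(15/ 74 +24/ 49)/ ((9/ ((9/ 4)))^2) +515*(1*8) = 239028431/ 58016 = 4120.04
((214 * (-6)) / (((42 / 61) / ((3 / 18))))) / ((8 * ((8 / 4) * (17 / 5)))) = -32635 / 5712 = -5.71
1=1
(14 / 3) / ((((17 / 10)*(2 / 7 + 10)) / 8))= 980 / 459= 2.14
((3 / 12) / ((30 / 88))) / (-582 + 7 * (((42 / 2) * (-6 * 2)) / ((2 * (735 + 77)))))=-638 / 507285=-0.00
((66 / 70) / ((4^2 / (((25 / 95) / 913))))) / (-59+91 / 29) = -29 / 95376960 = -0.00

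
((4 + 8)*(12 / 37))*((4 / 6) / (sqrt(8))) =24*sqrt(2) / 37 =0.92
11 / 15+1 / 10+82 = 497 / 6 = 82.83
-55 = -55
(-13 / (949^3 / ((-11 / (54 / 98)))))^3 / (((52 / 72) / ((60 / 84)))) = 223701170 / 8079007108765641593424390927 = 0.00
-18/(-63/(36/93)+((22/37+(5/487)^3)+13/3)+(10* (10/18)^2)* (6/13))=108001110388392/938395065283423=0.12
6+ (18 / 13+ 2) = 122 / 13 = 9.38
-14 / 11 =-1.27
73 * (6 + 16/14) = 3650/7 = 521.43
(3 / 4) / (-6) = -1 / 8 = -0.12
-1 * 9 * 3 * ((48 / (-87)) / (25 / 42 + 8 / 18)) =54432 / 3799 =14.33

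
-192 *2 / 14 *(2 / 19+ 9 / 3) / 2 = -5664 / 133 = -42.59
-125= -125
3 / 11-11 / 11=-8 / 11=-0.73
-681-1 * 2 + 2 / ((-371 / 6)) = -253405 / 371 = -683.03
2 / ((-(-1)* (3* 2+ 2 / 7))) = 7 / 22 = 0.32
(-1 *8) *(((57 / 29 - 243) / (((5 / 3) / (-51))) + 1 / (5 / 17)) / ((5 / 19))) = -162634376 / 725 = -224323.28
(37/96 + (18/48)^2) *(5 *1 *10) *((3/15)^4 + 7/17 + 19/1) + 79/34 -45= 19091767/40800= 467.94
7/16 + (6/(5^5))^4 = 667572021505111/1525878906250000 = 0.44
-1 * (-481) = 481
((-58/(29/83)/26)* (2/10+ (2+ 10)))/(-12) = 5063/780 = 6.49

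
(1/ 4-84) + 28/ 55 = -18313/ 220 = -83.24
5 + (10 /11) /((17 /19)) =1125 /187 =6.02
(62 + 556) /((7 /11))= 6798 /7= 971.14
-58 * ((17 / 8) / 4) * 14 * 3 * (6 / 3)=-10353 / 4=-2588.25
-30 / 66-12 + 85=798 / 11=72.55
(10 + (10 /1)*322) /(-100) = -323 /10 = -32.30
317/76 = 4.17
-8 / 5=-1.60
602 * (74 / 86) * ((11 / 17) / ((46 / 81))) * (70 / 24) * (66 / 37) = 2401245 / 782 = 3070.65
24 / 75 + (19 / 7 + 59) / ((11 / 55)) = 308.89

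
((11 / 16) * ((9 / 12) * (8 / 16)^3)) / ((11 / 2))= 3 / 256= 0.01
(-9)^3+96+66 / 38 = -11994 / 19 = -631.26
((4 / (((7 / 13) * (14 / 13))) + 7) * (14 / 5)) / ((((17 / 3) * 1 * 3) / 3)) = 4086 / 595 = 6.87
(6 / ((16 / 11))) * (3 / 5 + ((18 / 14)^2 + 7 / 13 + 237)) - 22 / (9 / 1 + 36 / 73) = 28287269 / 28665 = 986.82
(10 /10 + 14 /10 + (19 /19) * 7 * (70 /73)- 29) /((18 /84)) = -92.81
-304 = -304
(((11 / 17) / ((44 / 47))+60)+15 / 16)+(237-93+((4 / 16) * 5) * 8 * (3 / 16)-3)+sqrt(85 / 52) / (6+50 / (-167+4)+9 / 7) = 1141 * sqrt(1105) / 207038+55625 / 272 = 204.69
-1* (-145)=145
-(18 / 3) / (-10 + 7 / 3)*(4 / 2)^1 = 36 / 23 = 1.57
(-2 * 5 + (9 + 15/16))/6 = -1/96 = -0.01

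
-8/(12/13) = -26/3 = -8.67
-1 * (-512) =512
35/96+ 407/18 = 6617/288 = 22.98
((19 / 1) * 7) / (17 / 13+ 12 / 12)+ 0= 1729 / 30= 57.63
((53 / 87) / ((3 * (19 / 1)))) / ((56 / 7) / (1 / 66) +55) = 1 / 54549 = 0.00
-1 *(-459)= 459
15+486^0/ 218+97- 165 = -11553/ 218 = -53.00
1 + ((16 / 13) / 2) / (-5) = 57 / 65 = 0.88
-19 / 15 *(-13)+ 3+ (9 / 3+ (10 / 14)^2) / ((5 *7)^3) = 122691616 / 6302625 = 19.47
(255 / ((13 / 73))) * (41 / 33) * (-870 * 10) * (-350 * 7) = 5422642575000 / 143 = 37920577447.55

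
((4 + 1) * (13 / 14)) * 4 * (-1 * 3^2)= -1170 / 7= -167.14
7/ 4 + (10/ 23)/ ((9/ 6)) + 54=15467/ 276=56.04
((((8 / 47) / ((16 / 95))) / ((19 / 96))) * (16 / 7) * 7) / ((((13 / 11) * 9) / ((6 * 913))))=25710080 / 611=42078.69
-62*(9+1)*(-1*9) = 5580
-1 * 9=-9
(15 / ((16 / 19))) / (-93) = -0.19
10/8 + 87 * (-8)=-2779/4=-694.75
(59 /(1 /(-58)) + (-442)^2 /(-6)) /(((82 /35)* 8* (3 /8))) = -1889090 /369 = -5119.49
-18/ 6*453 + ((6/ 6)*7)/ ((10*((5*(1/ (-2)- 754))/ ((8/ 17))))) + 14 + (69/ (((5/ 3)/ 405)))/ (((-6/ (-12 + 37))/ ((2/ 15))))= -6836524556/ 641325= -10660.00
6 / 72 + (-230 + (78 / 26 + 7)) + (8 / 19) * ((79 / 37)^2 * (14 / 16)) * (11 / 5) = -337448461 / 1560660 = -216.22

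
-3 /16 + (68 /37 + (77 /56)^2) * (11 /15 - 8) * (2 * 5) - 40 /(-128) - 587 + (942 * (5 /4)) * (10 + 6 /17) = 228106161 /20128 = 11332.78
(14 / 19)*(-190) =-140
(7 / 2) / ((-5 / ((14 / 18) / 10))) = -49 / 900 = -0.05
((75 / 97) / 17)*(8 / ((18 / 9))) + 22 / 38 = 23839 / 31331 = 0.76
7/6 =1.17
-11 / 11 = -1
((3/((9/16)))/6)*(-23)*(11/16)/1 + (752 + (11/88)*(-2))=737.69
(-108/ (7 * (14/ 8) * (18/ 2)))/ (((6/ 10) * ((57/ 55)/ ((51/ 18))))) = -37400/ 8379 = -4.46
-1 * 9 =-9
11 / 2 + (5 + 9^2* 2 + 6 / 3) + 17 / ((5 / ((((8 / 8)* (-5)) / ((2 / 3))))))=149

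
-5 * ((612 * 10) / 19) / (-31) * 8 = 244800 / 589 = 415.62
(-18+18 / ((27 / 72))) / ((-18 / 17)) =-85 / 3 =-28.33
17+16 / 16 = 18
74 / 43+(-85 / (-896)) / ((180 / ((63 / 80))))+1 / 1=4793051 / 1761280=2.72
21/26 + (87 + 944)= 26827/26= 1031.81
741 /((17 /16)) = 11856 /17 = 697.41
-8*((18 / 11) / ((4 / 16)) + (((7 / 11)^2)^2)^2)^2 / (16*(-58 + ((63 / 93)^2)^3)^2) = -1563379308003505905959637368995124209 / 242695013434225509127199274010323577538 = -0.01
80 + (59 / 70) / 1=5659 / 70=80.84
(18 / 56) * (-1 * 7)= -9 / 4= -2.25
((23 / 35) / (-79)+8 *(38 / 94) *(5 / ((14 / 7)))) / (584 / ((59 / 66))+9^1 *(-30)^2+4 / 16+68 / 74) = 9165273108 / 9934269493645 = 0.00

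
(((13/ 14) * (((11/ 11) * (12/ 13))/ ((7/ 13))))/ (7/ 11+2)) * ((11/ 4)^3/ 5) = 570999/ 227360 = 2.51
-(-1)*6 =6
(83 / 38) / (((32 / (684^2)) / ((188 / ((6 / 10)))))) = 10006065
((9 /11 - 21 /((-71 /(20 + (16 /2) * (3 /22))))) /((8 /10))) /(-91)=-2505 /25844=-0.10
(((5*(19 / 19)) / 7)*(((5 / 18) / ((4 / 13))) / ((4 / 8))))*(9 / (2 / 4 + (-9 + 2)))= -25 / 14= -1.79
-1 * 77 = -77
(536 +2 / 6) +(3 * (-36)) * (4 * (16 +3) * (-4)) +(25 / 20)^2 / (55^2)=33368.33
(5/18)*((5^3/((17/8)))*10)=25000/153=163.40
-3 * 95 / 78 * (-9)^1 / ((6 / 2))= 285 / 26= 10.96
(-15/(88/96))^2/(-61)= -32400/7381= -4.39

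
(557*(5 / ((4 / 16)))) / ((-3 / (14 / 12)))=-38990 / 9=-4332.22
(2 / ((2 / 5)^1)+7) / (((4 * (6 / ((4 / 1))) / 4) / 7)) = 56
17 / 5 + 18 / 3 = 47 / 5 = 9.40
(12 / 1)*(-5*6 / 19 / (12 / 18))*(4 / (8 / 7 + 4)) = -420 / 19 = -22.11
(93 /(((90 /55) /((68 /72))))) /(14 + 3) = 341 /108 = 3.16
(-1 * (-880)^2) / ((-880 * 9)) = 880 / 9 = 97.78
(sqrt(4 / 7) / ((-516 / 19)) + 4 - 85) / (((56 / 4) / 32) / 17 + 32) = -22032 / 8711 - 2584 * sqrt(7) / 7866033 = -2.53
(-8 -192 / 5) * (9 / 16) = -261 / 10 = -26.10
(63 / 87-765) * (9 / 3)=-2292.83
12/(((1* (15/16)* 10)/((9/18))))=16/25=0.64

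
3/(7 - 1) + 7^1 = 15/2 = 7.50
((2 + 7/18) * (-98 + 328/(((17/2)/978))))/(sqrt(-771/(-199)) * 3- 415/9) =-1136195593405/573082172- 371463111 * sqrt(153429)/573082172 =-2236.50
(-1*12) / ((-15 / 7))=28 / 5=5.60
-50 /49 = -1.02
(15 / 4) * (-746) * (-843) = 4716585 / 2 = 2358292.50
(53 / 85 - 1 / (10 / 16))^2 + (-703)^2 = 3570666914 / 7225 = 494209.95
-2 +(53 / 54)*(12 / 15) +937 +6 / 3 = 126601 / 135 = 937.79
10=10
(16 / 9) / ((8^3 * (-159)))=-1 / 45792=-0.00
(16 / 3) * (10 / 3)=160 / 9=17.78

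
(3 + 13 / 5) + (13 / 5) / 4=25 / 4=6.25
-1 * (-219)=219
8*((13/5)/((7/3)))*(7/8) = 7.80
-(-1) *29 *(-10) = -290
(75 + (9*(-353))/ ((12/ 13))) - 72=-13755/ 4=-3438.75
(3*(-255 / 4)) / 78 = -255 / 104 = -2.45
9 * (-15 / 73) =-1.85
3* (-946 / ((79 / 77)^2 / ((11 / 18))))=-30848587 / 18723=-1647.63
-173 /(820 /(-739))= 127847 /820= 155.91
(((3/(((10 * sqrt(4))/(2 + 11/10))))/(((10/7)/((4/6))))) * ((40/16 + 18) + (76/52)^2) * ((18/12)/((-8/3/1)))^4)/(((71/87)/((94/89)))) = 44541525197043/69986615296000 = 0.64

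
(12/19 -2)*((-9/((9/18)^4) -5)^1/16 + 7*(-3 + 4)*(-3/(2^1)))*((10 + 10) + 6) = 704.91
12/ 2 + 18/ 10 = 39/ 5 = 7.80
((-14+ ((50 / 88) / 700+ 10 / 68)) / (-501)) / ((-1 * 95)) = -290119 / 996829680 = -0.00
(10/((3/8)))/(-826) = -40/1239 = -0.03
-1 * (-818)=818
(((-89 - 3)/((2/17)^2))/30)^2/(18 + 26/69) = 1016200007/380400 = 2671.40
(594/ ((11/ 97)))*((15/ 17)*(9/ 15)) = 47142/ 17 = 2773.06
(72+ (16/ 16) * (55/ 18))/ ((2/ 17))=22967/ 36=637.97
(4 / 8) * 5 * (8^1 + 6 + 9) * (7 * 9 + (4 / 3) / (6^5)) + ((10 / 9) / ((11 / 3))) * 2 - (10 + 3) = 463192313 / 128304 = 3610.12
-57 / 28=-2.04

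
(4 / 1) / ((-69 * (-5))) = 4 / 345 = 0.01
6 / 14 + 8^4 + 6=28717 / 7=4102.43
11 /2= 5.50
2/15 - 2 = -28/15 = -1.87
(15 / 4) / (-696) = -5 / 928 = -0.01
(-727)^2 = 528529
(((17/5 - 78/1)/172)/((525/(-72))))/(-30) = -373/188125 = -0.00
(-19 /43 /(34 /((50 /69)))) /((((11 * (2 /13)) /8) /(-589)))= 14548300 /554829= 26.22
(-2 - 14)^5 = -1048576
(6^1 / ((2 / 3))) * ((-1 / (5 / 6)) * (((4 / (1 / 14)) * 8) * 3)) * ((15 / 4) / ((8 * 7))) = -972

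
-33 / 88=-3 / 8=-0.38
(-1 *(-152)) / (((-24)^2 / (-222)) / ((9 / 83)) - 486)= -8436 / 28301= -0.30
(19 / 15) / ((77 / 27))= 171 / 385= 0.44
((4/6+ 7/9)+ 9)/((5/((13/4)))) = 611/90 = 6.79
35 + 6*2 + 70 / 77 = 527 / 11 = 47.91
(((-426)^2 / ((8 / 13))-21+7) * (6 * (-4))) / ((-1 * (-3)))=-2359076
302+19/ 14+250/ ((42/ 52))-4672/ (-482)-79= 5502055/ 10122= 543.57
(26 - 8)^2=324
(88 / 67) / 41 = 88 / 2747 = 0.03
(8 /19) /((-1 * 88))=-1 /209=-0.00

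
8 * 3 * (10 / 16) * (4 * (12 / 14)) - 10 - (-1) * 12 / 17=5014 / 119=42.13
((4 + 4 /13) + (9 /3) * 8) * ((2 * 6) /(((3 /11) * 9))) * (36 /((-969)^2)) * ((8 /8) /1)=64768 /12206493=0.01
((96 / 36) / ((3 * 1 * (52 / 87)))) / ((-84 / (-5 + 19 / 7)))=232 / 5733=0.04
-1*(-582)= 582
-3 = -3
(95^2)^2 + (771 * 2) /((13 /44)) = 1058925973 /13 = 81455844.08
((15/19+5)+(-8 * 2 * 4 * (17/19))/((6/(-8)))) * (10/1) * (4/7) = 187280/399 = 469.37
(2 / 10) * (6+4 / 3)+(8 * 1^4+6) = 232 / 15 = 15.47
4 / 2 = 2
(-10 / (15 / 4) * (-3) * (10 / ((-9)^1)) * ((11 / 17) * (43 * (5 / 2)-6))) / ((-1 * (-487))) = -89320 / 74511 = -1.20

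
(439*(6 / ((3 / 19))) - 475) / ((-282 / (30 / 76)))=-4265 / 188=-22.69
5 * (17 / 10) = 17 / 2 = 8.50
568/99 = 5.74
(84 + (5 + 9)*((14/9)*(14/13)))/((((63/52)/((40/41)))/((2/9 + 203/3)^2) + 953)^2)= 583112741114492825600/4928560217765271997174521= 0.00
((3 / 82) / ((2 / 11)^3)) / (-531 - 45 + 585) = 1331 / 1968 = 0.68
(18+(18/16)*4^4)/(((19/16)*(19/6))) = 29376/361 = 81.37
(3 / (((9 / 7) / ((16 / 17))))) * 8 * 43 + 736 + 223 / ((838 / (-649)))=1318.75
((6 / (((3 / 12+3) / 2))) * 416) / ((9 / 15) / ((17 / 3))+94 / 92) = 6005760 / 4409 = 1362.16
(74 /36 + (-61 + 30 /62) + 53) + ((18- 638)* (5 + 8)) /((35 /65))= -58488569 /3906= -14974.03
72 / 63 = 8 / 7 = 1.14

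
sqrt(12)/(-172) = -sqrt(3)/86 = -0.02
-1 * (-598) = 598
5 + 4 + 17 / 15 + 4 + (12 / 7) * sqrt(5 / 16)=3 * sqrt(5) / 7 + 212 / 15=15.09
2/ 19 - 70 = -1328/ 19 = -69.89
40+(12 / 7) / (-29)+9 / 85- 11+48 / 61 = 31401562 / 1052555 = 29.83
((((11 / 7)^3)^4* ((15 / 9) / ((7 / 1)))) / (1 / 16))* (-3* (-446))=111979124481405280 / 96889010407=1155746.39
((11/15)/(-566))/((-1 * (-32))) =-11/271680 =-0.00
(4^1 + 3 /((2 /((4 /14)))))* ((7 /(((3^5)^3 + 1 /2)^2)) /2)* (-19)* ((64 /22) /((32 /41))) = -48298 /9059210443516475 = -0.00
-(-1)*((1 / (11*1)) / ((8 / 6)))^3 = 27 / 85184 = 0.00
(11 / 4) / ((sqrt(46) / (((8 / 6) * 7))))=77 * sqrt(46) / 138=3.78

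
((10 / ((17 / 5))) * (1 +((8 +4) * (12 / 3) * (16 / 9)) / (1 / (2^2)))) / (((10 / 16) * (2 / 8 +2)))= 328640 / 459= 715.99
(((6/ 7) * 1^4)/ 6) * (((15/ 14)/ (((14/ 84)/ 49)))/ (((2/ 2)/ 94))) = 4230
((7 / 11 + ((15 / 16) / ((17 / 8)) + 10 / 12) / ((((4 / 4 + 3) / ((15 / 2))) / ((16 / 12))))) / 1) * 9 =12867 / 374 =34.40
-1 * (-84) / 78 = 1.08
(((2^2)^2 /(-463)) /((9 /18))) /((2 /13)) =-208 /463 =-0.45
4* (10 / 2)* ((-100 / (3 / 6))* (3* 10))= -120000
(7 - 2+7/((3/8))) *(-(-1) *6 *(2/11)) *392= 111328/11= 10120.73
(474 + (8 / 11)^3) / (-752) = -0.63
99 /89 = 1.11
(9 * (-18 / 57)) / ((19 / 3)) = -162 / 361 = -0.45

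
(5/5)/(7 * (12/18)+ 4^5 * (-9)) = -3/27634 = -0.00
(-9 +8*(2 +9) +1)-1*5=75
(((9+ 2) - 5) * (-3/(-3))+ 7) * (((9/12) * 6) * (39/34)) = 4563/68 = 67.10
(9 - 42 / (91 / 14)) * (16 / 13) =528 / 169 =3.12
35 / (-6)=-35 / 6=-5.83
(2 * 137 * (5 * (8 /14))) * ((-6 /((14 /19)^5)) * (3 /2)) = -15265150335 /470596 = -32437.91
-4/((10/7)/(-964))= 13496/5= 2699.20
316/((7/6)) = 1896/7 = 270.86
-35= -35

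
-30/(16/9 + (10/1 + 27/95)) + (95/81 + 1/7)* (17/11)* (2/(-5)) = -1061474182/321610905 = -3.30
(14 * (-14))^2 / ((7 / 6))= 32928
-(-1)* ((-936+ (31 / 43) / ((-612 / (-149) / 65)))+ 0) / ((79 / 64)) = -389304656 / 519741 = -749.04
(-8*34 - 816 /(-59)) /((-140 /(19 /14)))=5168 /2065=2.50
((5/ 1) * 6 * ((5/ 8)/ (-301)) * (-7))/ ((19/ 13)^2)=12675/ 62092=0.20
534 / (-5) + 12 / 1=-474 / 5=-94.80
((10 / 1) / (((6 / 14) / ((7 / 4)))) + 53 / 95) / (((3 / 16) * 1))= 188744 / 855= 220.75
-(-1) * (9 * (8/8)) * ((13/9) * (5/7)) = 65/7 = 9.29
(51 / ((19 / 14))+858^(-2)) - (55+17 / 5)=-1456132297 / 69935580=-20.82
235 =235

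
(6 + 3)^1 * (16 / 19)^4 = 589824 / 130321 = 4.53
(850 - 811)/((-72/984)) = -533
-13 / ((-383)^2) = -13 / 146689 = -0.00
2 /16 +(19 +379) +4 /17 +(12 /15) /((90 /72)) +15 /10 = 1361701 /3400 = 400.50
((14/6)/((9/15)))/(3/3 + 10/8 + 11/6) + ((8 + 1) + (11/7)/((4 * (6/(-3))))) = 1639/168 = 9.76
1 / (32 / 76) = 19 / 8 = 2.38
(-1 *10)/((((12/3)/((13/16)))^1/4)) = -65/8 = -8.12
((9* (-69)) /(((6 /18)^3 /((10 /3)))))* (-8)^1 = 447120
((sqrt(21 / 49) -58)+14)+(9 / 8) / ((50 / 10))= -1751 / 40+sqrt(21) / 7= -43.12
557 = 557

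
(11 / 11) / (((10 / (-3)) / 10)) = -3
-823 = -823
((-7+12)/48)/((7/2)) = 5/168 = 0.03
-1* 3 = -3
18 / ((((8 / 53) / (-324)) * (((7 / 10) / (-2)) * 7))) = 772740 / 49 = 15770.20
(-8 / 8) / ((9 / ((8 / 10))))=-4 / 45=-0.09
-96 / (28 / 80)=-1920 / 7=-274.29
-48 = -48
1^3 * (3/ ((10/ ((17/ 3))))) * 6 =51/ 5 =10.20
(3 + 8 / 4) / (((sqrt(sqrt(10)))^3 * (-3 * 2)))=-10^(1 / 4) / 12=-0.15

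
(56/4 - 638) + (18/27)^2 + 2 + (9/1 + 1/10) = -55121/90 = -612.46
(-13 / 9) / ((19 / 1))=-13 / 171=-0.08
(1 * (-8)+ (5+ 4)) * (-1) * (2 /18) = -1 /9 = -0.11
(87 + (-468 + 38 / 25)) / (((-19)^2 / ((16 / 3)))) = -151792 / 27075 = -5.61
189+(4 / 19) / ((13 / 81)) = 47007 / 247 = 190.31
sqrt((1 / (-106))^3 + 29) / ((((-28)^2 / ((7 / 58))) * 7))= sqrt(74718022) / 72989056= 0.00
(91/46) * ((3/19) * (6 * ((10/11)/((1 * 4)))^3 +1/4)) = 0.10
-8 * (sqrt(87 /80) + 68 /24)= -68 /3 - 2 * sqrt(435) /5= -31.01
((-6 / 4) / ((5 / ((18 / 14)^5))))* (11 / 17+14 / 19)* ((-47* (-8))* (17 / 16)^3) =-1075565902347 / 1634984960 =-657.84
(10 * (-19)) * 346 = -65740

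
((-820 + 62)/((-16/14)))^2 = 7038409/16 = 439900.56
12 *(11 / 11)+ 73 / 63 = 829 / 63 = 13.16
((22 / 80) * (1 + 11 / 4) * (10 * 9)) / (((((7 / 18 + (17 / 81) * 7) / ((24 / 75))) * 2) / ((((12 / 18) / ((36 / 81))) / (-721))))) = -0.02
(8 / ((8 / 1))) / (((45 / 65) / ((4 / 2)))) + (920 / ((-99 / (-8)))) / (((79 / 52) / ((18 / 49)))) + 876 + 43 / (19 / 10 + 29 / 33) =912.34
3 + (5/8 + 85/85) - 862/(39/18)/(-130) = 51953/6760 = 7.69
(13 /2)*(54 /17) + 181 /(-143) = 47116 /2431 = 19.38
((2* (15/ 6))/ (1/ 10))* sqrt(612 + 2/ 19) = 50* sqrt(220970)/ 19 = 1237.04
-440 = -440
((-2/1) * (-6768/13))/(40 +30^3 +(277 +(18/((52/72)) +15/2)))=27072/711085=0.04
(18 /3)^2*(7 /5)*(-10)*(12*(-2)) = 12096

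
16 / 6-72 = -208 / 3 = -69.33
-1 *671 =-671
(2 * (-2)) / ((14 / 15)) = -4.29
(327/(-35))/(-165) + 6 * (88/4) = 254209/1925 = 132.06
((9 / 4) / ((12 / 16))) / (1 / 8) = 24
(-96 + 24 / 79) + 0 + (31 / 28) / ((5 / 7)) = -94.15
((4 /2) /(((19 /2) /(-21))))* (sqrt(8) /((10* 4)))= -21* sqrt(2) /95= -0.31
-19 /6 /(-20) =19 /120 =0.16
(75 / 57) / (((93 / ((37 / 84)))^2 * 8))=34225 / 9276156288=0.00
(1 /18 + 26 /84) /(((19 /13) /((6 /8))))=299 /1596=0.19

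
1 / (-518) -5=-2591 / 518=-5.00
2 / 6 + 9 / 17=44 / 51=0.86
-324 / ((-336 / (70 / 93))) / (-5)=-9 / 62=-0.15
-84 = -84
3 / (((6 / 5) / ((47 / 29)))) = 235 / 58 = 4.05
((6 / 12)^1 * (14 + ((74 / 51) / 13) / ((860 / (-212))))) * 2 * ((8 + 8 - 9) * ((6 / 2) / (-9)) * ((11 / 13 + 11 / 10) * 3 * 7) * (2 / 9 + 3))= -358022459102 / 83388825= -4293.41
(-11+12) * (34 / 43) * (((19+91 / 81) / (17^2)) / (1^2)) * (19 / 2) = 30970 / 59211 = 0.52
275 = 275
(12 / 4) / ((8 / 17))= 51 / 8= 6.38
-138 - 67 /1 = -205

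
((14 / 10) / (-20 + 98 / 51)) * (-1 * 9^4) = 2342277 / 4610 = 508.09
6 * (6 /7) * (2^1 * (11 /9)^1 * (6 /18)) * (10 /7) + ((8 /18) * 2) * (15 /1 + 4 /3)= 27128 /1323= 20.50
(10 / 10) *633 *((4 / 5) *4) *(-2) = -20256 / 5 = -4051.20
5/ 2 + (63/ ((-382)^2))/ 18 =729627/ 291848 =2.50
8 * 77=616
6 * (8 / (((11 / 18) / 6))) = 5184 / 11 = 471.27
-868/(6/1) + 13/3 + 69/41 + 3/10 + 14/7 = -167711/1230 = -136.35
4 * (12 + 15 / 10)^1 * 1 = 54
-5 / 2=-2.50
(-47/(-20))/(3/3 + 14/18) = 423/320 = 1.32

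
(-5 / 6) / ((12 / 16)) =-1.11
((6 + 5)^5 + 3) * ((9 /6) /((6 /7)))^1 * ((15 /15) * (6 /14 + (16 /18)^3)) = 464721317 /1458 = 318738.90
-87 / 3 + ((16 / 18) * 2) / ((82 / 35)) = -10421 / 369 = -28.24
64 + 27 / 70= 4507 / 70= 64.39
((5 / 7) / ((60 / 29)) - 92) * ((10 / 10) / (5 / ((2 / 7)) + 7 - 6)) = -7699 / 1554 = -4.95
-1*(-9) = 9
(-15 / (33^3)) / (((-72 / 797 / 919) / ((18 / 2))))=3662215 / 95832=38.21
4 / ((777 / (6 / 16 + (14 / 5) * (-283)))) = -31681 / 7770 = -4.08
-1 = -1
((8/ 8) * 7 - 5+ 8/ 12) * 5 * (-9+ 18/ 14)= -720/ 7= -102.86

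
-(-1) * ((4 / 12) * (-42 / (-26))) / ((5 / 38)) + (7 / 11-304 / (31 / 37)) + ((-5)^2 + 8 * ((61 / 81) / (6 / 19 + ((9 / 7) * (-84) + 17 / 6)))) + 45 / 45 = -2376104596849 / 7153332615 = -332.17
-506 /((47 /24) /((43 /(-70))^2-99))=1467150036 /57575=25482.41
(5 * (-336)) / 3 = -560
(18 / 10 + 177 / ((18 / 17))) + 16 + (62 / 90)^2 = 751037 / 4050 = 185.44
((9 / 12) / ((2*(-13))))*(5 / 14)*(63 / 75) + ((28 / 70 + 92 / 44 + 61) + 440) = 5759837 / 11440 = 503.48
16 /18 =0.89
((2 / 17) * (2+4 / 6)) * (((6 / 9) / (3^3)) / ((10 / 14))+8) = 52064 / 20655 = 2.52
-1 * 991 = -991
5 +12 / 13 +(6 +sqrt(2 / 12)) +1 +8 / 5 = sqrt(6) / 6 +944 / 65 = 14.93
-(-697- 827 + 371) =1153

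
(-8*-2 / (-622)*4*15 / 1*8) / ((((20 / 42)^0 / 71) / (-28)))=7633920 / 311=24546.37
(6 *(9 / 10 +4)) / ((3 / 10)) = 98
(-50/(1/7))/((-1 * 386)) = 175/193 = 0.91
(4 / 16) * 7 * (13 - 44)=-217 / 4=-54.25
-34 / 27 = -1.26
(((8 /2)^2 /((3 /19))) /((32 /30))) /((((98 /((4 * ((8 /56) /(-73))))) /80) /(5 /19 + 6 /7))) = -119200 /175273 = -0.68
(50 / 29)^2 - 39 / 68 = 137201 / 57188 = 2.40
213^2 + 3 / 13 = 589800 / 13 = 45369.23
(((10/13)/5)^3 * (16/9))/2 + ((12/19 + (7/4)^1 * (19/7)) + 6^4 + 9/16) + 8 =7874082835/6010992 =1309.95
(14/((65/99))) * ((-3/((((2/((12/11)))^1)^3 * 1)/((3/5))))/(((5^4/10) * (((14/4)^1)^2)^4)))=-17915904/4048228559375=-0.00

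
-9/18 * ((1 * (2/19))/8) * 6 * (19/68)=-3/272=-0.01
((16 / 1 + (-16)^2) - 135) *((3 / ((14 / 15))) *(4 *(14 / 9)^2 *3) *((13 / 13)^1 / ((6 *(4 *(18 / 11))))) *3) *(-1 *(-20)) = 527450 / 27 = 19535.19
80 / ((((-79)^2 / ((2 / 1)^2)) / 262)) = 83840 / 6241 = 13.43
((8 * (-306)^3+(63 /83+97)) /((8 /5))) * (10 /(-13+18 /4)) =237816611375 /1411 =168544728.12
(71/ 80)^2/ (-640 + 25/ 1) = -5041/ 3936000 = -0.00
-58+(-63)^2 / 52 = 953 / 52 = 18.33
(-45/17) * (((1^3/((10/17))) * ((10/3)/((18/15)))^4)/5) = -78125/1458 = -53.58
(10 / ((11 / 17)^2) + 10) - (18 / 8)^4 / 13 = 12850919 / 402688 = 31.91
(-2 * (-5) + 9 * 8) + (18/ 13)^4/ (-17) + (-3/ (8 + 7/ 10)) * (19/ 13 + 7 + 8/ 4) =1100768042/ 14080573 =78.18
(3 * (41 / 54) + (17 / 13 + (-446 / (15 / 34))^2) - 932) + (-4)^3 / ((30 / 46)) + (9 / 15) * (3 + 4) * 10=1021001.66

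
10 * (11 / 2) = 55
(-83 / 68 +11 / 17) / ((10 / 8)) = -39 / 85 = -0.46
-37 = -37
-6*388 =-2328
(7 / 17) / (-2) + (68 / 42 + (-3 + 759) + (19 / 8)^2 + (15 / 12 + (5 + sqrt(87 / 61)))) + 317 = sqrt(5307) / 61 + 24819869 / 22848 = 1087.50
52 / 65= 4 / 5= 0.80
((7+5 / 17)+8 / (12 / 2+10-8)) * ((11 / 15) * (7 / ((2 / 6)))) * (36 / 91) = 55836 / 1105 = 50.53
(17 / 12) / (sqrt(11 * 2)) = 17 * sqrt(22) / 264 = 0.30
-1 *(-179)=179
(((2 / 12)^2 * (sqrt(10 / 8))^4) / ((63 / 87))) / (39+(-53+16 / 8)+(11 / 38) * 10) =-13775 / 2092608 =-0.01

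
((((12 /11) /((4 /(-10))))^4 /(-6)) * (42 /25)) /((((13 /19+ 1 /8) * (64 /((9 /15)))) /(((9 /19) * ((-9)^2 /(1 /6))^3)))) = -5857797793680 /600281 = -9758426.13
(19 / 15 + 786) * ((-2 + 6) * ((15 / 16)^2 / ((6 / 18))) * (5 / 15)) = 177135 / 64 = 2767.73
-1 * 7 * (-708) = 4956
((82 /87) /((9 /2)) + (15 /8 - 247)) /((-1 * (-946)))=-1534151 /5925744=-0.26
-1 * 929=-929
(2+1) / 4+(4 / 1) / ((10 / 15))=6.75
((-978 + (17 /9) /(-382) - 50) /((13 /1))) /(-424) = 3534281 /18950256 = 0.19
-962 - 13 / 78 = -5773 / 6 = -962.17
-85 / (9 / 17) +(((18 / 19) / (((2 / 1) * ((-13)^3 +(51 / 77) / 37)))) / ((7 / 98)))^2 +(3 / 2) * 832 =34604672038036236028 / 31822013459984049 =1087.44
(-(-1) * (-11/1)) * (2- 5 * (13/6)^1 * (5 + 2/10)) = 1793/3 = 597.67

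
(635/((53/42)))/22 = 13335/583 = 22.87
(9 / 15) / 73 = 3 / 365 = 0.01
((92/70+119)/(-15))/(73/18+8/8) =-25266/15925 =-1.59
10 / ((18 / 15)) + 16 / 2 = 49 / 3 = 16.33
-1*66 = -66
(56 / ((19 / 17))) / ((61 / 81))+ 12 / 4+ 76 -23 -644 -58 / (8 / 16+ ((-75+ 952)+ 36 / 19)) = -20199120896 / 38730303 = -521.53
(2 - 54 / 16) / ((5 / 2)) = -11 / 20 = -0.55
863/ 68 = 12.69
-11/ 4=-2.75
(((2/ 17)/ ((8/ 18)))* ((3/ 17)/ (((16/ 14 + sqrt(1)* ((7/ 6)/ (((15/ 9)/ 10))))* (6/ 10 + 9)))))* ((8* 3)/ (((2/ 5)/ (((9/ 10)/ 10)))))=567/ 175712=0.00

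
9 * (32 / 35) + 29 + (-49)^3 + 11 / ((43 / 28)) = -117604.61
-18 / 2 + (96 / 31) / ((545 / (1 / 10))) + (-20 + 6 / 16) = -19344391 / 675800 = -28.62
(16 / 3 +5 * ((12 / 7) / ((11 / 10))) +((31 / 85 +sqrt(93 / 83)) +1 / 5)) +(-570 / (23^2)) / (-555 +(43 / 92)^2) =sqrt(7719) / 83 +1262413001368 / 92199500085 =14.75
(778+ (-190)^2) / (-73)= -36878 / 73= -505.18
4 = 4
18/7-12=-66/7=-9.43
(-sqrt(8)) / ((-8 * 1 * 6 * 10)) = sqrt(2) / 240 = 0.01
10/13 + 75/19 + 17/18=25169/4446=5.66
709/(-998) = -709/998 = -0.71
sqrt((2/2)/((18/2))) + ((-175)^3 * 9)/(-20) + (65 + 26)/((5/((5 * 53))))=28998505/12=2416542.08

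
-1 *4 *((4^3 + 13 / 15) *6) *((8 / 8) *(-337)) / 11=2623208 / 55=47694.69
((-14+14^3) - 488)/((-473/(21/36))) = -7847/2838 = -2.76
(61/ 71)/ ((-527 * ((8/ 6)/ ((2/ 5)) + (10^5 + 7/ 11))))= -2013/ 123481001627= -0.00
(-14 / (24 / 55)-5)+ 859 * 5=51095 / 12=4257.92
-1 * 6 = -6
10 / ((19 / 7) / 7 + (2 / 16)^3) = 250880 / 9777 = 25.66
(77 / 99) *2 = 14 / 9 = 1.56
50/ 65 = 10/ 13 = 0.77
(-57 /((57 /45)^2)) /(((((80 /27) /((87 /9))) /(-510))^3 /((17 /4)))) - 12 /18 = 695506496997.06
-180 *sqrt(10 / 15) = -60 *sqrt(6) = -146.97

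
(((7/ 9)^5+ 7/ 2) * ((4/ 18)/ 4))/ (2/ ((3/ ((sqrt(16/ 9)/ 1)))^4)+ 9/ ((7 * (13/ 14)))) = 12389/ 86184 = 0.14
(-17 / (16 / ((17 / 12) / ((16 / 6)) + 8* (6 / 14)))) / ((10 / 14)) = -15079 / 2560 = -5.89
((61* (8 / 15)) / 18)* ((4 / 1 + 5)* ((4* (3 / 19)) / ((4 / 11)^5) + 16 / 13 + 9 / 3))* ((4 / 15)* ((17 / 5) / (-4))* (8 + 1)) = -6790803833 / 1976000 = -3436.64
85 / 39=2.18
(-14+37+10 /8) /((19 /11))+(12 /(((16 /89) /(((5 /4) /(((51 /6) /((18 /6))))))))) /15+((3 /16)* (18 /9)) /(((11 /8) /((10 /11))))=5080991 /312664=16.25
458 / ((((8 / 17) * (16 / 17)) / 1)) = 66181 / 64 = 1034.08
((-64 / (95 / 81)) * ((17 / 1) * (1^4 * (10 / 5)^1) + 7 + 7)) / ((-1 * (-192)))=-13.64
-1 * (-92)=92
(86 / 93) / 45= 86 / 4185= 0.02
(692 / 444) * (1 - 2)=-173 / 111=-1.56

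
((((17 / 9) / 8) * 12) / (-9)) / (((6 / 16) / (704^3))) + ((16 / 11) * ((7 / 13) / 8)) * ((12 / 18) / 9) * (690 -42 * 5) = -3392836428416 / 11583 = -292915171.24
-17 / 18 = -0.94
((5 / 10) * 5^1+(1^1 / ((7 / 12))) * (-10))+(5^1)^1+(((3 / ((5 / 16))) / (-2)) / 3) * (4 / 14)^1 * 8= -133 / 10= -13.30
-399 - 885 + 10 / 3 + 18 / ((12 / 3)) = -7657 / 6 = -1276.17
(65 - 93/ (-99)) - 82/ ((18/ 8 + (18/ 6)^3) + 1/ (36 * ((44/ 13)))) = 96560416/ 1529385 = 63.14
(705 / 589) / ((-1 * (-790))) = 141 / 93062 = 0.00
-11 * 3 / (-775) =33 / 775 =0.04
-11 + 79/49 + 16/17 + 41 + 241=227870/833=273.55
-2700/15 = -180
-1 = -1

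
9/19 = 0.47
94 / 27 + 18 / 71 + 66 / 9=21218 / 1917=11.07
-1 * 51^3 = -132651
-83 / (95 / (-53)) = 4399 / 95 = 46.31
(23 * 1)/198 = 23/198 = 0.12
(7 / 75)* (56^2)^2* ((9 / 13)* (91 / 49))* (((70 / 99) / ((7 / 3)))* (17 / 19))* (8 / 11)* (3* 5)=8024948736 / 2299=3490625.81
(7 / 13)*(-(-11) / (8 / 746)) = 28721 / 52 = 552.33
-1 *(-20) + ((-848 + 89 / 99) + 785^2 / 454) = 23831393 / 44946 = 530.22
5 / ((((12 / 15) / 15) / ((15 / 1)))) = 5625 / 4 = 1406.25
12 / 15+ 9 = 49 / 5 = 9.80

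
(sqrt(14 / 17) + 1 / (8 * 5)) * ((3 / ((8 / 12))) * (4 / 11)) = 9 / 220 + 18 * sqrt(238) / 187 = 1.53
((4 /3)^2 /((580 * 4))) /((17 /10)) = 2 /4437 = 0.00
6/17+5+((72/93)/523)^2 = 23920394371/4468643273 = 5.35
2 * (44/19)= 88/19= 4.63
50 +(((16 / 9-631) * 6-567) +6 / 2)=-12868 / 3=-4289.33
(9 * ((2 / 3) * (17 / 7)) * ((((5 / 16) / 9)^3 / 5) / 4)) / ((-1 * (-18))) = 425 / 250822656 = 0.00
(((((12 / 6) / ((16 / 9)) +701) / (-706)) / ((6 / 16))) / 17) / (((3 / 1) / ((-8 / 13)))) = 22468 / 702117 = 0.03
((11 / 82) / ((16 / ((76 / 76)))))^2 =121 / 1721344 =0.00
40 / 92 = 0.43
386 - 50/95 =7324/19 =385.47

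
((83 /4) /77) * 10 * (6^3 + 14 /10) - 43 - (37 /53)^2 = 542.36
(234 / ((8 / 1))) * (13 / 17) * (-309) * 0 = 0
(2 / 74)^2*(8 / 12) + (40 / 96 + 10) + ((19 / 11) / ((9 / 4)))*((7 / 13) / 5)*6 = 42728853 / 3915340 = 10.91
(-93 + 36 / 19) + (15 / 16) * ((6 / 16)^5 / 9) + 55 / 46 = -20599360679 / 229113856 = -89.91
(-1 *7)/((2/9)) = -63/2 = -31.50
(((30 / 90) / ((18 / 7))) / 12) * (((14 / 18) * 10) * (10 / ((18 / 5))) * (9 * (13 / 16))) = 79625 / 46656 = 1.71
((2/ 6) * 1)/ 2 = 1/ 6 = 0.17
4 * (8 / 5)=32 / 5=6.40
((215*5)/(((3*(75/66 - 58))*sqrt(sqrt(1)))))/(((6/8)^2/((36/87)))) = -1513600/326511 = -4.64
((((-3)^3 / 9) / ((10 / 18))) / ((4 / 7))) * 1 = -189 / 20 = -9.45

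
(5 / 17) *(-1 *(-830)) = 4150 / 17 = 244.12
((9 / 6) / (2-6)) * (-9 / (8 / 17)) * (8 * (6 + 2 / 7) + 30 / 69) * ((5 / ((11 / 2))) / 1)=9370485 / 28336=330.69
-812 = -812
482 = 482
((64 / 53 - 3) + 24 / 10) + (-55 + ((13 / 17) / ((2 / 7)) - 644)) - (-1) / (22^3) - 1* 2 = -33468900899 / 47969240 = -697.72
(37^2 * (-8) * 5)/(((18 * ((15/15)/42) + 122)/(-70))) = 26832400/857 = 31309.68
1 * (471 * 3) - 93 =1320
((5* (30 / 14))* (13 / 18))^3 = 34328125 / 74088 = 463.34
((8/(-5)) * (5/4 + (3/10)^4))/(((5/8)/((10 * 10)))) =-201296/625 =-322.07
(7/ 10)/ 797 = 7/ 7970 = 0.00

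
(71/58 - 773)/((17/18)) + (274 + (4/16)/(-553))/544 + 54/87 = -28477301301/34896512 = -816.05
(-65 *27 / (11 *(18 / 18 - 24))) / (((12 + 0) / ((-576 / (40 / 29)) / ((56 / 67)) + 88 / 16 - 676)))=-9583353 / 14168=-676.41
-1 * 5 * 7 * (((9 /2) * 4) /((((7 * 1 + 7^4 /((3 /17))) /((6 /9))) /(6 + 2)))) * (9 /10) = -648 /2917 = -0.22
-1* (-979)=979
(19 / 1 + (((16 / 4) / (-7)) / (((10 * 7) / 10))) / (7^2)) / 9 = 15205 / 7203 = 2.11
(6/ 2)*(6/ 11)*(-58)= -1044/ 11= -94.91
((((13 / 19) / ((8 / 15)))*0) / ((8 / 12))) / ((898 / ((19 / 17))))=0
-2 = -2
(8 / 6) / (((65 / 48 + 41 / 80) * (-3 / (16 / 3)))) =-80 / 63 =-1.27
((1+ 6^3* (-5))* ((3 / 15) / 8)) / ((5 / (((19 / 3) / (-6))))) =20501 / 3600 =5.69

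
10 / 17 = 0.59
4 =4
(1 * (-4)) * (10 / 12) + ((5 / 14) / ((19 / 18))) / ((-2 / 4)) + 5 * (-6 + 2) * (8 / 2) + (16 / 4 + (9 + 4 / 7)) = -4015 / 57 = -70.44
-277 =-277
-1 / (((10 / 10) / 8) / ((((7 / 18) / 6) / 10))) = -7 / 135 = -0.05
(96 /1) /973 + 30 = 29286 /973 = 30.10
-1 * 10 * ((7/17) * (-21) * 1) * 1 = 1470/17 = 86.47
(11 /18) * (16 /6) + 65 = 1799 /27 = 66.63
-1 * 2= -2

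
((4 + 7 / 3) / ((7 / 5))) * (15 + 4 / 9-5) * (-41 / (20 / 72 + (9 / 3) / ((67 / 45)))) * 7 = -9812284 / 1659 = -5914.58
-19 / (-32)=19 / 32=0.59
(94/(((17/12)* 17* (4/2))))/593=564/171377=0.00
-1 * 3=-3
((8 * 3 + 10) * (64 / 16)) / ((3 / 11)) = 1496 / 3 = 498.67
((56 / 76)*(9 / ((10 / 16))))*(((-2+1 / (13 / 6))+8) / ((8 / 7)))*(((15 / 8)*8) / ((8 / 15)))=416745 / 247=1687.23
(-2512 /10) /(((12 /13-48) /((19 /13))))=5966 /765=7.80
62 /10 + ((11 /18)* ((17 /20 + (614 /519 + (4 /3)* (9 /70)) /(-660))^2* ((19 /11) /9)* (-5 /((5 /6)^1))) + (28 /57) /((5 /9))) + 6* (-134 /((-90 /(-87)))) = -56822103969803095081 /73735400006730000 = -770.62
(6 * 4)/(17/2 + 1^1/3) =144/53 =2.72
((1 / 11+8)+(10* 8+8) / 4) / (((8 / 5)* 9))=1655 / 792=2.09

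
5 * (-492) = -2460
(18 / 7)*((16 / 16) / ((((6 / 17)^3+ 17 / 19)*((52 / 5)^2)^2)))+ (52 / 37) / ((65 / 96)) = 6889372258479 / 3318724223360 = 2.08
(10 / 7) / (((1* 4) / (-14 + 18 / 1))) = 10 / 7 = 1.43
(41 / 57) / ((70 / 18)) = 123 / 665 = 0.18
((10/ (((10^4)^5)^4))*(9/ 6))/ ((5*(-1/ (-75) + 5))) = 9/ 1504000000000000000000000000000000000000000000000000000000000000000000000000000000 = 0.00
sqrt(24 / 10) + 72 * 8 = 2 * sqrt(15) / 5 + 576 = 577.55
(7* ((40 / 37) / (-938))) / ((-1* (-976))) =-5 / 604876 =-0.00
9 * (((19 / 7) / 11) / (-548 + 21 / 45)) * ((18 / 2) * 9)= -207765 / 632401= -0.33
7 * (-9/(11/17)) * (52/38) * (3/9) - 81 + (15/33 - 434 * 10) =-933176/209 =-4464.96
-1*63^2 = -3969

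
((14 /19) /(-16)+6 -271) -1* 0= -40287 /152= -265.05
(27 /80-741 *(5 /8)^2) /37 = -92517 /11840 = -7.81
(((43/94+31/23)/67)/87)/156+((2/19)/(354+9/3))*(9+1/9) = 35850606497/13335096424104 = 0.00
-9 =-9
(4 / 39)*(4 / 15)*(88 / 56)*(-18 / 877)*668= -0.59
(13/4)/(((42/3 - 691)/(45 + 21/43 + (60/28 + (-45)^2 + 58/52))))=-16229141/1630216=-9.96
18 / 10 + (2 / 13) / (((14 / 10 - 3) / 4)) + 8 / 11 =1532 / 715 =2.14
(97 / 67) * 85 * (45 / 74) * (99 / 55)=667845 / 4958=134.70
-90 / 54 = -5 / 3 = -1.67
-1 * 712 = -712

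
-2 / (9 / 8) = -16 / 9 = -1.78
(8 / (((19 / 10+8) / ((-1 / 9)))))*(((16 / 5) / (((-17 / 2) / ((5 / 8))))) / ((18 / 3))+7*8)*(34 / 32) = -14270 / 2673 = -5.34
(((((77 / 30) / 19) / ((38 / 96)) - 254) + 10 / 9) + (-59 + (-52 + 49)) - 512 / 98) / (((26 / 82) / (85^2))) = -15080233793530 / 2069613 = -7286499.36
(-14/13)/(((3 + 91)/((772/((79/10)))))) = -54040/48269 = -1.12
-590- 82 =-672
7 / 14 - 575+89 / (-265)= -304663 / 530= -574.84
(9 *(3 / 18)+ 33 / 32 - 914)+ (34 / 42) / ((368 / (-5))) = -14087831 / 15456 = -911.48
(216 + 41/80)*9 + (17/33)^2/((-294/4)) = 24955132547/12806640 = 1948.61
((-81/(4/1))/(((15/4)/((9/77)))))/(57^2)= -27/138985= -0.00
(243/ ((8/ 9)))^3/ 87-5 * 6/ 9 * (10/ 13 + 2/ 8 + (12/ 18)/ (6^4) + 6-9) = 33045184603477/ 140714496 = 234838.52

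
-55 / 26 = -2.12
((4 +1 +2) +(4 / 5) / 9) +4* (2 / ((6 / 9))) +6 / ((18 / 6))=949 / 45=21.09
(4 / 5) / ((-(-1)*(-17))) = -4 / 85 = -0.05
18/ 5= 3.60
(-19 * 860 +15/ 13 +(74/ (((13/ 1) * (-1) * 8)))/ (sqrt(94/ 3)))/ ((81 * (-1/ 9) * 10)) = 37 * sqrt(282)/ 439920 +42481/ 234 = 181.54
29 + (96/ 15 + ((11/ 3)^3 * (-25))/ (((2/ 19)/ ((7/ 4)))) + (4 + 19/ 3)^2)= -20346.60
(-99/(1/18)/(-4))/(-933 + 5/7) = -6237/13052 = -0.48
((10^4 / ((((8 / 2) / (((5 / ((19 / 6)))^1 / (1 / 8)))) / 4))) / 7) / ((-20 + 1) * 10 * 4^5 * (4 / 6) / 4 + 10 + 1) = -7200000 / 12933851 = -0.56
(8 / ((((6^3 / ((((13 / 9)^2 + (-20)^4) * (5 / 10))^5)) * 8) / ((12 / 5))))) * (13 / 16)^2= 61793106428138132768562176705900322481 / 2570736403169280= 24037122729486290560345.22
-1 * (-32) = 32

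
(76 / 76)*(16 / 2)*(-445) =-3560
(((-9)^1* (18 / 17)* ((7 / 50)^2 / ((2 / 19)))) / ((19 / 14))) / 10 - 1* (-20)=4222217 / 212500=19.87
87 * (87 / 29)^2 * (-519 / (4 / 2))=-406377 / 2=-203188.50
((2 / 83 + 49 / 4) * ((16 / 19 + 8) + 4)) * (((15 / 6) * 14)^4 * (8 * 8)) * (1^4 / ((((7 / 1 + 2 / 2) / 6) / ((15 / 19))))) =268572858750000 / 29963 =8963483588.09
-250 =-250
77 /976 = 0.08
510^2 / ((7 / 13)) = 3381300 / 7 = 483042.86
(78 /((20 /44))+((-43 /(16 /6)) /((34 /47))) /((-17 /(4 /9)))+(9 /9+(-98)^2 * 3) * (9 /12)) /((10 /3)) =188849357 /28900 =6534.58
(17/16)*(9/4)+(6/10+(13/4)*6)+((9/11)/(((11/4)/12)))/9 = 886197/38720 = 22.89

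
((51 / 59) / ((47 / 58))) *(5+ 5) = 29580 / 2773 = 10.67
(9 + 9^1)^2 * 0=0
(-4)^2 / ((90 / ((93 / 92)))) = 62 / 345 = 0.18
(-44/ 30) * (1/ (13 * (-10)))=11/ 975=0.01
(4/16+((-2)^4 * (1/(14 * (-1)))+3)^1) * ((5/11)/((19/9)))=2655/5852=0.45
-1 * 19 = -19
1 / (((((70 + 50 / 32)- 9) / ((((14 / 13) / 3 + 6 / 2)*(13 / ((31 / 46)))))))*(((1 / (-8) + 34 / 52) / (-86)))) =-66334208 / 393855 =-168.42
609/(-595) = -87/85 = -1.02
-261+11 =-250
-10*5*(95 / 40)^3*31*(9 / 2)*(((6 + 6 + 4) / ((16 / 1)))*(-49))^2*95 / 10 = -2182482528975 / 1024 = -2131330594.70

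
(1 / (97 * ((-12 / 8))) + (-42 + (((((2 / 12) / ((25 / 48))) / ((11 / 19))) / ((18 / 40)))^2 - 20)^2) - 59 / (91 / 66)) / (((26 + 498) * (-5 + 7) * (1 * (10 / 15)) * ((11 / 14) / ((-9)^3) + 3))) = 68133102507410621 / 555186822889627500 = 0.12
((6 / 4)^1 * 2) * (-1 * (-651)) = 1953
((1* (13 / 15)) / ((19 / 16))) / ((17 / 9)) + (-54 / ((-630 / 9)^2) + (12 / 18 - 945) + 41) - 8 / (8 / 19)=-2188774333 / 2374050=-921.96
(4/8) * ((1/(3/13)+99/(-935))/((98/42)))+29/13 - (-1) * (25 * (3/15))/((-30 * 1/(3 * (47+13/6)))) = -284383/13260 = -21.45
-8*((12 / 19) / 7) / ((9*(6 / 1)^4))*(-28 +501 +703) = -112 / 1539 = -0.07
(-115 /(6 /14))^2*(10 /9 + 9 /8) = 104332025 /648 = 161006.21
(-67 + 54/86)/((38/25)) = -35675/817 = -43.67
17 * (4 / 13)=68 / 13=5.23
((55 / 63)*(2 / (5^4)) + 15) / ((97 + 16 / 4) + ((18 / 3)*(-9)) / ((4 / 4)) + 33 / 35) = 118147 / 377550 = 0.31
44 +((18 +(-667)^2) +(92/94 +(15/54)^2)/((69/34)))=233762400409/525366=444951.52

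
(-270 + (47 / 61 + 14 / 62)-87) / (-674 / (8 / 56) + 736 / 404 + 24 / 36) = 203980509 / 2701860800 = 0.08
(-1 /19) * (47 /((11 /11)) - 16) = -31 /19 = -1.63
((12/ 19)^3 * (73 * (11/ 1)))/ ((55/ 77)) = 283.22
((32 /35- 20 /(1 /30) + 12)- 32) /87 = -21668 /3045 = -7.12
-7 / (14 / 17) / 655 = -17 / 1310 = -0.01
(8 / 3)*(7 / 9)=2.07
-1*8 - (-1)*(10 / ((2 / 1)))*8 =32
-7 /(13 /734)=-5138 /13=-395.23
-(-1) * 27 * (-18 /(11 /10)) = -441.82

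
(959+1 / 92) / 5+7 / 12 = 66373 / 345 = 192.39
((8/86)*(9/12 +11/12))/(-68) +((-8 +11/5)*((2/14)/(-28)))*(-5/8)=-71437/3438624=-0.02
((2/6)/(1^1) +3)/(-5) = -2/3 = -0.67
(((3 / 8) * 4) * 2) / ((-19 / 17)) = -51 / 19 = -2.68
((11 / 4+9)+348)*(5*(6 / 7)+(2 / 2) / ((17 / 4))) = 387091 / 238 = 1626.43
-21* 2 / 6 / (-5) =7 / 5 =1.40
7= 7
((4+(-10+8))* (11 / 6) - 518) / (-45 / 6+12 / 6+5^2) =-3086 / 117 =-26.38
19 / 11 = 1.73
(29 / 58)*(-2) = -1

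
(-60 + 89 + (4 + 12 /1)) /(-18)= -5 /2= -2.50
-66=-66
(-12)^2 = 144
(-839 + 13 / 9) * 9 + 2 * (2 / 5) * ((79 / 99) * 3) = -1243454 / 165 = -7536.08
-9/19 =-0.47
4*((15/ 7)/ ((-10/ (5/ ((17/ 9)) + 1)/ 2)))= -744/ 119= -6.25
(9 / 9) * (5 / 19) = 5 / 19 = 0.26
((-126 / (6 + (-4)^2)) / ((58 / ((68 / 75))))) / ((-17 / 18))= 756 / 7975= 0.09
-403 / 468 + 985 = 35429 / 36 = 984.14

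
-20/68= -0.29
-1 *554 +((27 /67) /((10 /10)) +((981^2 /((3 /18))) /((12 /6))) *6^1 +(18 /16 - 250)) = 9284428803 /536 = 17321695.53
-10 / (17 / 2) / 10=-2 / 17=-0.12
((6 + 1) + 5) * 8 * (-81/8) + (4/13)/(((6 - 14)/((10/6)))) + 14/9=-227099/234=-970.51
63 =63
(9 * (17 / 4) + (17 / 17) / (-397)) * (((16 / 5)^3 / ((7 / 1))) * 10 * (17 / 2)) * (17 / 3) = 17974264832 / 208425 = 86238.53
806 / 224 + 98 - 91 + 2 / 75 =89249 / 8400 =10.62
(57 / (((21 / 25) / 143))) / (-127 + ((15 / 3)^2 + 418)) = 67925 / 2212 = 30.71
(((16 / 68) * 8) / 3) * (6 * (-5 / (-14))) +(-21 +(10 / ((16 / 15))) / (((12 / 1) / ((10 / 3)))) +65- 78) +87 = 325291 / 5712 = 56.95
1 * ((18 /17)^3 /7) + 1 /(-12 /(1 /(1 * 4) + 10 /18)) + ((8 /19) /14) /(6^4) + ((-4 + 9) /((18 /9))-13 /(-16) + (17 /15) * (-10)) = -3352807979 /423421992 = -7.92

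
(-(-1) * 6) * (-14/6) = -14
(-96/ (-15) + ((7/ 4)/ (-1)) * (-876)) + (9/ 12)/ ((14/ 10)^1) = 215591/ 140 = 1539.94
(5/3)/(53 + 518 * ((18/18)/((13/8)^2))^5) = 689292459245/23588094998487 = 0.03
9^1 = 9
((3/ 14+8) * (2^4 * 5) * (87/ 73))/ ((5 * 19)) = 80040/ 9709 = 8.24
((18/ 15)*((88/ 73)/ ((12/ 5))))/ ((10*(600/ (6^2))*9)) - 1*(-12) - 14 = -54739/ 27375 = -2.00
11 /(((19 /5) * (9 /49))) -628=-104693 /171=-612.24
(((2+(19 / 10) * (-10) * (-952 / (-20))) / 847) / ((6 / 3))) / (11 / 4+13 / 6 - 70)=27072 / 3307535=0.01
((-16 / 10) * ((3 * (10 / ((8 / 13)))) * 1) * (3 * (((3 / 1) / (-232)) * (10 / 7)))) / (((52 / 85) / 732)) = 5172.23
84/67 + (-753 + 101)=-43600/67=-650.75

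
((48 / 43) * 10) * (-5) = -2400 / 43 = -55.81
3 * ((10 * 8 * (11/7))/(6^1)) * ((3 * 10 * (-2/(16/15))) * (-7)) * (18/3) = 148500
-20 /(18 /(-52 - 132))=1840 /9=204.44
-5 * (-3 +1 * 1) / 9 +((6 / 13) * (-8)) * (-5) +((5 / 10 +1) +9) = 7037 / 234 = 30.07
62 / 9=6.89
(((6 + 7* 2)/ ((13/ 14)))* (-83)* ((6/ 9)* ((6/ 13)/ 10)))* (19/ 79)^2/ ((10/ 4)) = -6711712/ 5273645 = -1.27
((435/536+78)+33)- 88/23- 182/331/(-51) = 22474990541/208108968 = 108.00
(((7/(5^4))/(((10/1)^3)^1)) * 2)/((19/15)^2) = 63/4512500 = 0.00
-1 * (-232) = 232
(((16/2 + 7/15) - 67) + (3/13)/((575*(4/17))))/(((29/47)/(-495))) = 8143195137/173420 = 46956.49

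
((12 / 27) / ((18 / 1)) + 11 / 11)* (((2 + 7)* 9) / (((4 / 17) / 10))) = 7055 / 2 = 3527.50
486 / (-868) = -243 / 434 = -0.56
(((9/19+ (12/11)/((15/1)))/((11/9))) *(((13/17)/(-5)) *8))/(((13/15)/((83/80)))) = -1279611/1954150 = -0.65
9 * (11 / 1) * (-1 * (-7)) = 693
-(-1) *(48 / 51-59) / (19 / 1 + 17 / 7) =-2303 / 850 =-2.71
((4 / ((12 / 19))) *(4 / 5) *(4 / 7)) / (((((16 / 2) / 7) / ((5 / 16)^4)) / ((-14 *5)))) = -83125 / 49152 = -1.69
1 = 1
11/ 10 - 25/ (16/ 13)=-1537/ 80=-19.21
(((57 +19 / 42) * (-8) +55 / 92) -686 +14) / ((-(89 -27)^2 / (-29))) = -63368857 / 7426608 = -8.53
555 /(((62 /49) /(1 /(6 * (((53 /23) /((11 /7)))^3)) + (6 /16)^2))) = 350938850785 /4135207552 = 84.87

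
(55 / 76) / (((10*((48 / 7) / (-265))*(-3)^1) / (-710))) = -661.89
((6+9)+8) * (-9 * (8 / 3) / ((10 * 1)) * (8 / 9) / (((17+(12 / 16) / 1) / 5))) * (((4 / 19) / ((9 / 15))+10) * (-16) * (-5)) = -138956800 / 12141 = -11445.25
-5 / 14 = -0.36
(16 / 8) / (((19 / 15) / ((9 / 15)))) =18 / 19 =0.95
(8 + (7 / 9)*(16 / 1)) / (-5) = -184 / 45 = -4.09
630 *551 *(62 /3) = 7174020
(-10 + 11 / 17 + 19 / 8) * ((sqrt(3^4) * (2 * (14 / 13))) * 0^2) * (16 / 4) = 0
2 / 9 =0.22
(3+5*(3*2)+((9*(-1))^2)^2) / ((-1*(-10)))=3297 / 5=659.40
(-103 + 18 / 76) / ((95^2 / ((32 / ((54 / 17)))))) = -0.11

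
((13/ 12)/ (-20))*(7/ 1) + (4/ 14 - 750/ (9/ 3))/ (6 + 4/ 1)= -25.35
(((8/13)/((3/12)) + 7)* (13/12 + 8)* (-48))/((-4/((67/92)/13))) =898269/15548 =57.77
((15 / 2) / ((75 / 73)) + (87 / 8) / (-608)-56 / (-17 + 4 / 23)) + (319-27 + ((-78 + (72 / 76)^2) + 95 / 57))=40624462373 / 178824960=227.17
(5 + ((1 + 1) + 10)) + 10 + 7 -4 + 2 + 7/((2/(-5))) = 29/2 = 14.50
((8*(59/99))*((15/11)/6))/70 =118/7623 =0.02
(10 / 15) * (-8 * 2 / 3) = -32 / 9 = -3.56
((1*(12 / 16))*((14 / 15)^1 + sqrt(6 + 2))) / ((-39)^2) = 7 / 15210 + sqrt(2) / 1014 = 0.00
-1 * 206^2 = -42436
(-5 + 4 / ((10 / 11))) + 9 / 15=0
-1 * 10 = -10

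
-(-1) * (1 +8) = 9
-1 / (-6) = 1 / 6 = 0.17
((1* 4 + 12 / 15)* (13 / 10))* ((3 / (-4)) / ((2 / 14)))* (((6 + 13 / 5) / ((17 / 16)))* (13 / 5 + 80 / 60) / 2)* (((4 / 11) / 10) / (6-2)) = -2770404 / 584375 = -4.74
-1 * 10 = -10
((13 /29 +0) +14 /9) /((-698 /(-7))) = 3661 /182178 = 0.02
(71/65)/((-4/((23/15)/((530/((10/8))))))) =-1633/1653600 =-0.00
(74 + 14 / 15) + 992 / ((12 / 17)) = 22204 / 15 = 1480.27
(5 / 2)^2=6.25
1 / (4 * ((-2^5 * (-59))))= 1 / 7552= 0.00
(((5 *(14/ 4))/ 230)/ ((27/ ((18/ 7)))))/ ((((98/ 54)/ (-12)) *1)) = -54/ 1127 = -0.05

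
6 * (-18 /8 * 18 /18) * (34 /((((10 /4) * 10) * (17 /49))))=-52.92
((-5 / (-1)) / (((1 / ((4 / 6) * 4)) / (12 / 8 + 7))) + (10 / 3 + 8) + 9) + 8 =425 / 3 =141.67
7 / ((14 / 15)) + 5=25 / 2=12.50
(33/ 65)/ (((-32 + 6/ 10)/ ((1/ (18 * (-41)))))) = 11/ 502086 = 0.00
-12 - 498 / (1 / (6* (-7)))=20904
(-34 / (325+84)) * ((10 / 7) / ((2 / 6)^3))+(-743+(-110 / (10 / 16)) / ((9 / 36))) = -4151941 / 2863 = -1450.21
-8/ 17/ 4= -2/ 17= -0.12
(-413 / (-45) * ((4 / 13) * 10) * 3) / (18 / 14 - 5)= -11564 / 507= -22.81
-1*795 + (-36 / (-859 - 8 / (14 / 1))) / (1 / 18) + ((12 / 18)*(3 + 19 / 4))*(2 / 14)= -200530591 / 252714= -793.51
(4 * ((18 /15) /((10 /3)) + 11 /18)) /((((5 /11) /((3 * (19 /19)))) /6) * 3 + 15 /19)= 365332 /81375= 4.49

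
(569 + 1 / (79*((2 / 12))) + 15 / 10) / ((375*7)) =90151 / 414750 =0.22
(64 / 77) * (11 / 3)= 64 / 21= 3.05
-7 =-7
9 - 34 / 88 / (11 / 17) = 4067 / 484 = 8.40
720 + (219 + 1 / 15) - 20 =13786 / 15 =919.07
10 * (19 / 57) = 10 / 3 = 3.33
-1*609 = -609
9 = 9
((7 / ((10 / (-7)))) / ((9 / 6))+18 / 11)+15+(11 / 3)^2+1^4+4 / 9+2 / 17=28.38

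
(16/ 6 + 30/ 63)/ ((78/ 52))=44/ 21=2.10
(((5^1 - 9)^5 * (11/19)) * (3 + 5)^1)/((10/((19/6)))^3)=-508288/3375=-150.60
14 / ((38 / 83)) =581 / 19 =30.58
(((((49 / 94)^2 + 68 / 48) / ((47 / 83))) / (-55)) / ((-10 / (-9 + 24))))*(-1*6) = -2786061 / 5710265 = -0.49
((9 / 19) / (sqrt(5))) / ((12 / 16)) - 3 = -3+ 12 * sqrt(5) / 95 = -2.72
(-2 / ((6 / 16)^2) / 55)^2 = 16384 / 245025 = 0.07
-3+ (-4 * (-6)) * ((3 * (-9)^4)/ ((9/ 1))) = 52485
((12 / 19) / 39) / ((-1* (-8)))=1 / 494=0.00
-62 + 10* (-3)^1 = -92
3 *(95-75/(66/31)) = 3945/22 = 179.32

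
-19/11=-1.73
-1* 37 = -37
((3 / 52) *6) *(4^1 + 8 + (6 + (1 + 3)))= 7.62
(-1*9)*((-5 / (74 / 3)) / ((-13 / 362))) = -24435 / 481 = -50.80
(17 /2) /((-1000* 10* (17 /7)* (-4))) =7 /80000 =0.00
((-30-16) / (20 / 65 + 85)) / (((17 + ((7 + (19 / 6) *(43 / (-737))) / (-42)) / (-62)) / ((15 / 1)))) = -103288545360 / 217123605397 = -0.48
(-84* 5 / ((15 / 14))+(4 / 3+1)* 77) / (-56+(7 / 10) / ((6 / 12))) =35 / 9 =3.89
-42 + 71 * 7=455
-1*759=-759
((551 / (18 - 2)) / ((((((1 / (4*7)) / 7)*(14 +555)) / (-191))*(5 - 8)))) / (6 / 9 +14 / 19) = 538.11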